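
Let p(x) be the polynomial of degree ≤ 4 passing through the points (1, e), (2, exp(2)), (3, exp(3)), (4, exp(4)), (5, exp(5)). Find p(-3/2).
e*(-5460*exp(3) - 8580*e + 3003 + 1155*exp(4) + 10010*exp(2))/128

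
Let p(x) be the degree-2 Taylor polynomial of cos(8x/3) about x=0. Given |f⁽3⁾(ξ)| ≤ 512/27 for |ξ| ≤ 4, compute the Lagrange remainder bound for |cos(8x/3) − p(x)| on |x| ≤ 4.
16384/81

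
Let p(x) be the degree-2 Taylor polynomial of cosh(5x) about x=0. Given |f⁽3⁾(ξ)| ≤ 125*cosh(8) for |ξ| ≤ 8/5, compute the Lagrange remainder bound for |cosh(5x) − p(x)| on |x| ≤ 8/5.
256*cosh(8)/3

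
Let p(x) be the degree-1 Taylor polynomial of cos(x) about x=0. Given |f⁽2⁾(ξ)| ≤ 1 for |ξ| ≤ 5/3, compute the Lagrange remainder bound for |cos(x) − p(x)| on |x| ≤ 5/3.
25/18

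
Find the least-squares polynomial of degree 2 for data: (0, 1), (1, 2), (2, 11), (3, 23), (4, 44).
33/35 + (-111/70)x + (43/14)x²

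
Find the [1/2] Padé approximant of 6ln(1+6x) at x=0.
36*x/(-3*x**2 + 3*x + 1)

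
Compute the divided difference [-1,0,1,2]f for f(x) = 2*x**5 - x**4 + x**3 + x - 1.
9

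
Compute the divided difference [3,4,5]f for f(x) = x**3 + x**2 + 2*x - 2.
13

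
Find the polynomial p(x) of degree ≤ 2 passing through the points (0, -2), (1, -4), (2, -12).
-3*x**2 + x - 2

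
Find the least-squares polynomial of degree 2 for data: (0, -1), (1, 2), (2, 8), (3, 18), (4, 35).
-22/35 + (-12/35)x + (16/7)x²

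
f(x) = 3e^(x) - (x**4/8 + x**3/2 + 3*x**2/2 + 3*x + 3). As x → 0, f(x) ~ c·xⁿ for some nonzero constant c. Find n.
5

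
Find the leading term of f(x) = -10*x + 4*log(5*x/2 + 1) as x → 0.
-25*x**2/2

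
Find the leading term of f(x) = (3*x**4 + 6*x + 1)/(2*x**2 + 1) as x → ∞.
3*x**2/2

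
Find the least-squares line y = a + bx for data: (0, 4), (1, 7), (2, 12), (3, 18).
a = 16/5, b = 47/10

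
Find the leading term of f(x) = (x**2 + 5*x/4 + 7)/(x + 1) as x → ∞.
x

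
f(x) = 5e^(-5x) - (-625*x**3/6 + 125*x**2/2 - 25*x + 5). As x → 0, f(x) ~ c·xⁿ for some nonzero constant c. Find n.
4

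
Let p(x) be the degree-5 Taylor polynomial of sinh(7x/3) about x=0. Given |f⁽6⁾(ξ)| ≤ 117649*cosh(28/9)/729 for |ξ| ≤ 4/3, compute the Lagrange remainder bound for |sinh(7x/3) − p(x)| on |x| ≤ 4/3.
30118144*cosh(28/9)/23914845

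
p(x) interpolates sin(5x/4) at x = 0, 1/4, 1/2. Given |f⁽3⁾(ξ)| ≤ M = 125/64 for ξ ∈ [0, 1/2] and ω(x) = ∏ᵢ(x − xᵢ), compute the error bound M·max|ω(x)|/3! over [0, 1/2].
125*sqrt(3)/110592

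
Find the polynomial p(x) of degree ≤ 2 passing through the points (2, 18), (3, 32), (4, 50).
2*x**2 + 4*x + 2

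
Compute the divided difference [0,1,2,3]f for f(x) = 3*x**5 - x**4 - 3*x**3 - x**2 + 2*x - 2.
66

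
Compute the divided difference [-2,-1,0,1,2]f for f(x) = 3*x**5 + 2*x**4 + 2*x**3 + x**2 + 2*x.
2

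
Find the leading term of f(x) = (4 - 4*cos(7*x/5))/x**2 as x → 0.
98/25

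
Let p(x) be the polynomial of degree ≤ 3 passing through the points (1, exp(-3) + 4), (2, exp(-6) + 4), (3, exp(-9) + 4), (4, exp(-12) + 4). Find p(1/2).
(-35*exp(6) - 5 + 21*exp(3) + 35*exp(9) + 64*exp(12))*exp(-12)/16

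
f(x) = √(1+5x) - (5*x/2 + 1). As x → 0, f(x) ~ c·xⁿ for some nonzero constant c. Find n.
2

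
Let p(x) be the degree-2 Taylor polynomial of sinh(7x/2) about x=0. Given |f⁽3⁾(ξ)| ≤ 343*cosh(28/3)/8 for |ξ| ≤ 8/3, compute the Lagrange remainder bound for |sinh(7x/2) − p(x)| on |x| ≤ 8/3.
10976*cosh(28/3)/81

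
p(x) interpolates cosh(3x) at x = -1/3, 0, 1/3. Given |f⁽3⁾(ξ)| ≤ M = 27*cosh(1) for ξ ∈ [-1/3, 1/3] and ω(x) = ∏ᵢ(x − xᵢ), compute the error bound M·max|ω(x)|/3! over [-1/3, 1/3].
sqrt(3)*cosh(1)/27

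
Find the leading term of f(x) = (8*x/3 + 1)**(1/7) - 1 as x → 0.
8*x/21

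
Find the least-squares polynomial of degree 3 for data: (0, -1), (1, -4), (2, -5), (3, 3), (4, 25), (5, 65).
-8/9 + (-608/189)x + (-281/252)x² + (95/108)x³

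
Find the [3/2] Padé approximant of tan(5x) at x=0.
(-25*x**3/3 + 5*x)/(1 - 10*x**2)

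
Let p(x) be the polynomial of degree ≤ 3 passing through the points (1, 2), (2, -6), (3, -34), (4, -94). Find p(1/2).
9/4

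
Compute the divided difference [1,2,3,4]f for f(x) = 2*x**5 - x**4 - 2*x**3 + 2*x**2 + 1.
118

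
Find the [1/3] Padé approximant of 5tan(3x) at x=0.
15*x/(1 - 3*x**2)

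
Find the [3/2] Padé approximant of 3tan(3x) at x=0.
(-27*x**3/5 + 9*x)/(1 - 18*x**2/5)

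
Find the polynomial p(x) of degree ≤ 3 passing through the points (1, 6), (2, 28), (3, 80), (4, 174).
2*x**3 + 3*x**2 - x + 2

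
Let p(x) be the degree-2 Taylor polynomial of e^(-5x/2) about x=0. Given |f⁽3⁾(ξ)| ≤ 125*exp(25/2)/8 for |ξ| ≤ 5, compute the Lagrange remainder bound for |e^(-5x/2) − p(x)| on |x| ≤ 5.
15625*exp(25/2)/48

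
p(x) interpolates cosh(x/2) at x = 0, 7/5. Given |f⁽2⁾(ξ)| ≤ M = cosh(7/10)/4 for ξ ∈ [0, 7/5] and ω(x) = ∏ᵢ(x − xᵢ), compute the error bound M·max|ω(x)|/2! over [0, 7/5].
49*cosh(7/10)/800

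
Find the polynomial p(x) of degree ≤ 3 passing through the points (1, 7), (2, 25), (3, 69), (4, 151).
2*x**3 + x**2 + x + 3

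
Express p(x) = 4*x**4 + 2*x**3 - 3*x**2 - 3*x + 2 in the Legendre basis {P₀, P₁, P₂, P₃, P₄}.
(9/5)P₀ + (-9/5)P₁ + (2/7)P₂ + (4/5)P₃ + (32/35)P₄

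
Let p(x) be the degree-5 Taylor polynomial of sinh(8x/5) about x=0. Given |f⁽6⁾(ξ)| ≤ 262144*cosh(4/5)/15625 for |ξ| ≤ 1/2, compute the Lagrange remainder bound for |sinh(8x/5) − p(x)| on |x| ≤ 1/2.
256*cosh(4/5)/703125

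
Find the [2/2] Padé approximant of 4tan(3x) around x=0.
12*x/(1 - 3*x**2)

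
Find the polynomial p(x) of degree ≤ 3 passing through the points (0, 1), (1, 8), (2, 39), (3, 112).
3*x**3 + 3*x**2 + x + 1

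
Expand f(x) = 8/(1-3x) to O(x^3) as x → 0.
8 + 24*x + 72*x**2 + O(x**3)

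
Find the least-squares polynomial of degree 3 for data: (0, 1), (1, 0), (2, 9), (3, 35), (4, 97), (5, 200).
61/63 + (-185/189)x + (-104/63)x² + (53/27)x³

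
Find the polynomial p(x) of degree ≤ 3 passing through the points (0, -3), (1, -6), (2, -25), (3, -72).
-2*x**3 - 2*x**2 + x - 3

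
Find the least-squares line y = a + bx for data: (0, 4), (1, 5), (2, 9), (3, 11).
a = 7/2, b = 5/2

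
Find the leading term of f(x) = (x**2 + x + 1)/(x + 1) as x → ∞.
x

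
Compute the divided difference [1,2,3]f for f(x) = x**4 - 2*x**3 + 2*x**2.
15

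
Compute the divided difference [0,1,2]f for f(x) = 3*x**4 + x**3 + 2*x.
24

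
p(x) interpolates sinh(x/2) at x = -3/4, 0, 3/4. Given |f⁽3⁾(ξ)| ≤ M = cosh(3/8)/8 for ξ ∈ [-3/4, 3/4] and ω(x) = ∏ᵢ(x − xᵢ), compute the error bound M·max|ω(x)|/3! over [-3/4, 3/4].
sqrt(3)*cosh(3/8)/512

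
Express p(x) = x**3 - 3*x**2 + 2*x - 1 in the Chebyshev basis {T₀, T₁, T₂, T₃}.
(-5/2)T₀ + (11/4)T₁ + (-3/2)T₂ + (1/4)T₃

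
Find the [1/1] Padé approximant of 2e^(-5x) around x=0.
(2 - 5*x)/(5*x/2 + 1)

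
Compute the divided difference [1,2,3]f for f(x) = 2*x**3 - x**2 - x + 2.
11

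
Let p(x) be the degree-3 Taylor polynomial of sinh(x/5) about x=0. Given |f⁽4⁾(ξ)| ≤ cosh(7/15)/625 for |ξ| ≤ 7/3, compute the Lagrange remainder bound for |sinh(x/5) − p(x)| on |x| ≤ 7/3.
2401*cosh(7/15)/1215000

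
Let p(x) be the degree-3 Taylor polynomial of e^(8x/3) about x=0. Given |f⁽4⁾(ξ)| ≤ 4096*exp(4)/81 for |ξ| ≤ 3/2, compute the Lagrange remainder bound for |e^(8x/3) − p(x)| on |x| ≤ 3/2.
32*exp(4)/3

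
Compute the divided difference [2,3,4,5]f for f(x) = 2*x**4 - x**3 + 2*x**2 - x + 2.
27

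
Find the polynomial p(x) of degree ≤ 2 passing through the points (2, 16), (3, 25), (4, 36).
x**2 + 4*x + 4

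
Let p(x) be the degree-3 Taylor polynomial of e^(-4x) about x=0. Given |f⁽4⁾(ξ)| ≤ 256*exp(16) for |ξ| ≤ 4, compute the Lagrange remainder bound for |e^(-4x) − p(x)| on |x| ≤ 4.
8192*exp(16)/3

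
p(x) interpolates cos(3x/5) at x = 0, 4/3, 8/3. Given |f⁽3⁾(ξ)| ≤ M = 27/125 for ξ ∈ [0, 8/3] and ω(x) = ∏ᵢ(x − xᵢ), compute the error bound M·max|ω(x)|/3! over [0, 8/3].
64*sqrt(3)/3375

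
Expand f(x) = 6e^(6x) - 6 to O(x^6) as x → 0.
36*x + 108*x**2 + 216*x**3 + 324*x**4 + 1944*x**5/5 + O(x**6)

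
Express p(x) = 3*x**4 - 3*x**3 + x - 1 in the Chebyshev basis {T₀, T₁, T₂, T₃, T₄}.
(1/8)T₀ + (-5/4)T₁ + (3/2)T₂ + (-3/4)T₃ + (3/8)T₄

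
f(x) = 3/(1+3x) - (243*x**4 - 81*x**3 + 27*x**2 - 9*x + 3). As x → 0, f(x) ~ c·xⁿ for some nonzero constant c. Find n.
5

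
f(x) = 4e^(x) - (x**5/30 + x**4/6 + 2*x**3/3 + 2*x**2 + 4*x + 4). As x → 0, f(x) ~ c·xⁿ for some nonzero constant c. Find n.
6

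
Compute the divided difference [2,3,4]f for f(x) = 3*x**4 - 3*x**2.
162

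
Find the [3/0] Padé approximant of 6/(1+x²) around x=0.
6 - 6*x**2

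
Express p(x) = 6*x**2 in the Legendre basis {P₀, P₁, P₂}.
(2)P₀ + (4)P₂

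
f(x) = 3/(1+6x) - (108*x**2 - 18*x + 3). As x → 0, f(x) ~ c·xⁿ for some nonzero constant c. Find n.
3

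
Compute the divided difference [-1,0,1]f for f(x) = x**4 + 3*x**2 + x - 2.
4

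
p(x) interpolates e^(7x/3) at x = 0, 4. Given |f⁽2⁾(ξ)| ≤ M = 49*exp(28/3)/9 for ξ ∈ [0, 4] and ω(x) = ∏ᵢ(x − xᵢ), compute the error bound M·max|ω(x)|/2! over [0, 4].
98*exp(28/3)/9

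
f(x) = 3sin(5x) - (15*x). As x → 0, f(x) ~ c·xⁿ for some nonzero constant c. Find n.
3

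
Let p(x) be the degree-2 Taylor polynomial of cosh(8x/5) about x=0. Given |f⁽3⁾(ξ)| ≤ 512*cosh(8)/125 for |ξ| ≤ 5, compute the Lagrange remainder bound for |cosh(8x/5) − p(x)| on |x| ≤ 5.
256*cosh(8)/3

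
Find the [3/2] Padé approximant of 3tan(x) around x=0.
x*(15 - x**2)/(5*(1 - 2*x**2/5))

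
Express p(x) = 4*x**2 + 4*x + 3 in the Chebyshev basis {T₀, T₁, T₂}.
(5)T₀ + (4)T₁ + (2)T₂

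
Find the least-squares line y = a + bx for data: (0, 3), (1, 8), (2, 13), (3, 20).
a = 13/5, b = 28/5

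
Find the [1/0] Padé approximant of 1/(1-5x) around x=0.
5*x + 1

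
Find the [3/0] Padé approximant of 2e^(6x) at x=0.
72*x**3 + 36*x**2 + 12*x + 2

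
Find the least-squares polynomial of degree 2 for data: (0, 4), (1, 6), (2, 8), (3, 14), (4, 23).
153/35 + (-19/35)x + (9/7)x²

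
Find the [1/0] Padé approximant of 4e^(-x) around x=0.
4 - 4*x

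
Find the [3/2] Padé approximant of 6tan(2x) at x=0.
(-16*x**3/5 + 12*x)/(1 - 8*x**2/5)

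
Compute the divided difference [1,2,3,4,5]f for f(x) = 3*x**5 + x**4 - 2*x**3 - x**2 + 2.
46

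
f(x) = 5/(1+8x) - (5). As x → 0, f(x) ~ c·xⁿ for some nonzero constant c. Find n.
1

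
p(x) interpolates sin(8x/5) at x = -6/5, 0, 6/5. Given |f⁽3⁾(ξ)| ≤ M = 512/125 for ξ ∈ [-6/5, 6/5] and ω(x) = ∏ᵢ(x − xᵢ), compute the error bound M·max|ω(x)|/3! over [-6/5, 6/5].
4096*sqrt(3)/15625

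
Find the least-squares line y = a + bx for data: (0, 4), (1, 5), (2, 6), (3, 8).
a = 19/5, b = 13/10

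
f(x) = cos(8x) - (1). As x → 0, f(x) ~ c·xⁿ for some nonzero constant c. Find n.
2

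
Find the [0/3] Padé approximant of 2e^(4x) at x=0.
2/(-32*x**3/3 + 8*x**2 - 4*x + 1)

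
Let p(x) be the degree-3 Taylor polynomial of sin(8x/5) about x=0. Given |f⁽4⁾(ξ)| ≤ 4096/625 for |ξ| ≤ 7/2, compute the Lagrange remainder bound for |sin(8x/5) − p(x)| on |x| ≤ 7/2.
76832/1875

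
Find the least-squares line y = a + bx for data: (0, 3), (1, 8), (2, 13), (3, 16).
a = 17/5, b = 22/5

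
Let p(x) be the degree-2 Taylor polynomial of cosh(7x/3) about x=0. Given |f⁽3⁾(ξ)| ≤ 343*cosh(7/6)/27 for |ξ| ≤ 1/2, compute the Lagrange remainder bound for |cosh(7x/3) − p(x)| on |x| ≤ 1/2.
343*cosh(7/6)/1296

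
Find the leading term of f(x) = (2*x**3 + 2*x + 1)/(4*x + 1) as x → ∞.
x**2/2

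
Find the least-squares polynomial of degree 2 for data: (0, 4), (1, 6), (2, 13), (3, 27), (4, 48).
148/35 + (-137/70)x + (45/14)x²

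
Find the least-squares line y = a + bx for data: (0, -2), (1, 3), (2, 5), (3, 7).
a = -11/10, b = 29/10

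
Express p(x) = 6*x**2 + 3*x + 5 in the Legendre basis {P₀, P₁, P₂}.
(7)P₀ + (3)P₁ + (4)P₂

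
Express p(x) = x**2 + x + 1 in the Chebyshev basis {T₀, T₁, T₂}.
(3/2)T₀ + T₁ + (1/2)T₂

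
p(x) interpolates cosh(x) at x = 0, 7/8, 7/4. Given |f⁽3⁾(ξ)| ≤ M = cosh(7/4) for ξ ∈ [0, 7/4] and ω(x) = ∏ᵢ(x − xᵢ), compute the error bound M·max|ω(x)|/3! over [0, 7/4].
343*sqrt(3)*cosh(7/4)/13824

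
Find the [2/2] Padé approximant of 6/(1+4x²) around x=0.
6/(4*x**2 + 1)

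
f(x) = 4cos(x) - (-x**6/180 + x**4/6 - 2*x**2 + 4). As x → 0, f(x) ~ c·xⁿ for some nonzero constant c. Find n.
8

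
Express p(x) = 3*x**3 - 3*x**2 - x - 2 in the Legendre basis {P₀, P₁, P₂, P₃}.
(-3)P₀ + (4/5)P₁ + (-2)P₂ + (6/5)P₃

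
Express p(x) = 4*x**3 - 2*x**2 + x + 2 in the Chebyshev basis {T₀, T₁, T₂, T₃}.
T₀ + (4)T₁ - T₂ + T₃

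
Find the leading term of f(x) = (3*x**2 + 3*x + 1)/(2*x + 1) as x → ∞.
3*x/2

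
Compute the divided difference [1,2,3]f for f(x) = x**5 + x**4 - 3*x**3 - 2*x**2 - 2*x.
95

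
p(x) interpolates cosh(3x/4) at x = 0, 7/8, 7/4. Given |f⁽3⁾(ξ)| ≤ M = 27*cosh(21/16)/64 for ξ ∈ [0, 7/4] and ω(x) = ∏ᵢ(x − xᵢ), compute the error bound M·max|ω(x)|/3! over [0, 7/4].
343*sqrt(3)*cosh(21/16)/32768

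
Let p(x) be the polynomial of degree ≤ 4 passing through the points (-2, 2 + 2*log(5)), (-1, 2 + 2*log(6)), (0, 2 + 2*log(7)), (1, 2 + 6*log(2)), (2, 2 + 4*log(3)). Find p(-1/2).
2 + log(21*3**(1/32)*5**(59/64)*7**(13/32)/5)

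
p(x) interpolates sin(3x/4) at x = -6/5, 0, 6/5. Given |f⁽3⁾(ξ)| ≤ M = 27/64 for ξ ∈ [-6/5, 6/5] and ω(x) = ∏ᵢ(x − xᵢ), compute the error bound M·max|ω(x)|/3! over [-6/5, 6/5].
27*sqrt(3)/1000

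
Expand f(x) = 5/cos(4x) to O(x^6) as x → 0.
5 + 40*x**2 + 800*x**4/3 + O(x**6)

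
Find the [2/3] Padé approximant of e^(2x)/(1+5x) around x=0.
(106*x**2/305 + 309*x/305 + 1)/(1468*x**3/915 - 1407*x**2/305 + 1224*x/305 + 1)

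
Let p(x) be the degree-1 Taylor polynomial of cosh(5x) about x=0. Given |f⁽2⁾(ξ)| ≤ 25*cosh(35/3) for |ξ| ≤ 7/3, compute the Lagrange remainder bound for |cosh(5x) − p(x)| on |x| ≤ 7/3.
1225*cosh(35/3)/18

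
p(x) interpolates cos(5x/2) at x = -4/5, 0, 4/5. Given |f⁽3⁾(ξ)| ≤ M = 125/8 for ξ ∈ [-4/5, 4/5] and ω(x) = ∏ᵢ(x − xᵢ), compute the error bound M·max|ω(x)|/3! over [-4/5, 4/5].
8*sqrt(3)/27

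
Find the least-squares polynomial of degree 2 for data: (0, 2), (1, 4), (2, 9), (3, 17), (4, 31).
79/35 + (-43/70)x + (27/14)x²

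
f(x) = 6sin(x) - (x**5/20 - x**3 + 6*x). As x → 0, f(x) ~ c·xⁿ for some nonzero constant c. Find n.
7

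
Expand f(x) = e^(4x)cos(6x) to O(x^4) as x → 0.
1 + 4*x - 10*x**2 - 184*x**3/3 + O(x**4)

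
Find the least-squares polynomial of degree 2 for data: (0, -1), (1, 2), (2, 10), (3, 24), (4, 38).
-7/5 + (2)x + (2)x²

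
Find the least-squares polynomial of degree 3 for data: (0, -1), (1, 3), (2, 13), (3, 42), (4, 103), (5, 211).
-67/63 + (1133/189)x + (-253/63)x² + (61/27)x³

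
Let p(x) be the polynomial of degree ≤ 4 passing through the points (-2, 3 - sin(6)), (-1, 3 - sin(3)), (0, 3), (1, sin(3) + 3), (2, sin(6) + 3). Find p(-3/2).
-7*sin(3)/8 - 5*sin(6)/16 + 3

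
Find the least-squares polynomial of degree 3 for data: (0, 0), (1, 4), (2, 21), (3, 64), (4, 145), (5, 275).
1/14 + (25/28)x + (23/28)x² + (2)x³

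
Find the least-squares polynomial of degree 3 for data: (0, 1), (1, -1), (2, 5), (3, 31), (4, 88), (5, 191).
115/126 + (-139/108)x + (-311/126)x² + (223/108)x³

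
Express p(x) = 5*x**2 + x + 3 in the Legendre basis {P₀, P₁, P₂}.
(14/3)P₀ + P₁ + (10/3)P₂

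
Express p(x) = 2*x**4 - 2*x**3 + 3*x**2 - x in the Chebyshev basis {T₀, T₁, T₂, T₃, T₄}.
(9/4)T₀ + (-5/2)T₁ + (5/2)T₂ + (-1/2)T₃ + (1/4)T₄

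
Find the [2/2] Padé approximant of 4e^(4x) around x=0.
(16*x**2/3 + 8*x + 4)/(4*x**2/3 - 2*x + 1)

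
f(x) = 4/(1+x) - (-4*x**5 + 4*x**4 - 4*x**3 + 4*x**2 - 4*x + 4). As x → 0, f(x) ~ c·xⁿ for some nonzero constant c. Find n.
6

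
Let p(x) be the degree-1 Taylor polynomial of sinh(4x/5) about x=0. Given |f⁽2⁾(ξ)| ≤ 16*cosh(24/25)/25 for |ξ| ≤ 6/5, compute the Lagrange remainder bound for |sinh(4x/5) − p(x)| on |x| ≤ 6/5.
288*cosh(24/25)/625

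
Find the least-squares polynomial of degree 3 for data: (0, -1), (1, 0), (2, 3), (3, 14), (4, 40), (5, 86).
-41/42 + (491/252)x + (-43/21)x² + (37/36)x³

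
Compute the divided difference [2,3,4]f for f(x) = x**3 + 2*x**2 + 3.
11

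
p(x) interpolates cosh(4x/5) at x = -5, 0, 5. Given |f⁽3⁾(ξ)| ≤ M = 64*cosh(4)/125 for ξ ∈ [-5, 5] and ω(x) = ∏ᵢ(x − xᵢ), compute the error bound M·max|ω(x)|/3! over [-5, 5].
64*sqrt(3)*cosh(4)/27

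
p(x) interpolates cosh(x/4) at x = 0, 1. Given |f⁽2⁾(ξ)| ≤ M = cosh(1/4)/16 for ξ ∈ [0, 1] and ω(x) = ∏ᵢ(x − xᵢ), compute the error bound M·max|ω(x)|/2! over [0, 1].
cosh(1/4)/128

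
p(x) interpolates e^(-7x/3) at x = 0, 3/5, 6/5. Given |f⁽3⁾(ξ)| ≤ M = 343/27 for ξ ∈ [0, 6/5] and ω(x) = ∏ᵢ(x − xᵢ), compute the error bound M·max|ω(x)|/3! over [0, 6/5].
343*sqrt(3)/3375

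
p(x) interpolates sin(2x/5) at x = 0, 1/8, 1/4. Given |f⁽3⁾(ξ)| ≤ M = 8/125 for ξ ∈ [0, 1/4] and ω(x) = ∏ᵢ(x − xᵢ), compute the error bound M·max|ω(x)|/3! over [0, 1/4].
sqrt(3)/216000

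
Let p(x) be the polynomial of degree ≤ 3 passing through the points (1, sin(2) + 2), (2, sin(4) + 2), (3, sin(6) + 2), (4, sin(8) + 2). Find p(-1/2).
135*sin(6)/16 - 35*sin(8)/16 + 2 + 105*sin(2)/16 - 189*sin(4)/16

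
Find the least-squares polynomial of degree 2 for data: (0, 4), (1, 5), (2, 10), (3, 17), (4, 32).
30/7 + (-62/35)x + (15/7)x²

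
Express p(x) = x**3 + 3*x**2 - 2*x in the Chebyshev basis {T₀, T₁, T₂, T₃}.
(3/2)T₀ + (-5/4)T₁ + (3/2)T₂ + (1/4)T₃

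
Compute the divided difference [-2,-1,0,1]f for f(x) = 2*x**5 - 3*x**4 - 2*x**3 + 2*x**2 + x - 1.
14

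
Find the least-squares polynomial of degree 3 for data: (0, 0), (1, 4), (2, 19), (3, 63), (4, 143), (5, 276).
5/42 + (277/252)x + (5/42)x² + (77/36)x³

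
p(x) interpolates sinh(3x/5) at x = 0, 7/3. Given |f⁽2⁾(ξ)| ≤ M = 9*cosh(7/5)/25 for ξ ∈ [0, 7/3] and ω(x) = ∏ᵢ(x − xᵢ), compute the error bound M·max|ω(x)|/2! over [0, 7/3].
49*cosh(7/5)/200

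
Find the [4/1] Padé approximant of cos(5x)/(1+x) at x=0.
(625*x**4/24 - 25*x**2/2 + 1)/(x + 1)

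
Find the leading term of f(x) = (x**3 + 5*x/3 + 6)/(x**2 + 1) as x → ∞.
x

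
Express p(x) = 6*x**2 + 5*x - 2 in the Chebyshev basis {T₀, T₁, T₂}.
T₀ + (5)T₁ + (3)T₂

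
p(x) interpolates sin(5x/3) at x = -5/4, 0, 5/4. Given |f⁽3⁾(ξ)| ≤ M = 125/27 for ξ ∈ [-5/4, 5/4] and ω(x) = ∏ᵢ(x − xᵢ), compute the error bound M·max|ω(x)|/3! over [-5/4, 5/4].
15625*sqrt(3)/46656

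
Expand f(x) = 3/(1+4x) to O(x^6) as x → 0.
3 - 12*x + 48*x**2 - 192*x**3 + 768*x**4 - 3072*x**5 + O(x**6)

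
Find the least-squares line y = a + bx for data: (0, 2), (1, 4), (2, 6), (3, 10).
a = 8/5, b = 13/5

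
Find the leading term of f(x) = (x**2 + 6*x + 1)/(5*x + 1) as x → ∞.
x/5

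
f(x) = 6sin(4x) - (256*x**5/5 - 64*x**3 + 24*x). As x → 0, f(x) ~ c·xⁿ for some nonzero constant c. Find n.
7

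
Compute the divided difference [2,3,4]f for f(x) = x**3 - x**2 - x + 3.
8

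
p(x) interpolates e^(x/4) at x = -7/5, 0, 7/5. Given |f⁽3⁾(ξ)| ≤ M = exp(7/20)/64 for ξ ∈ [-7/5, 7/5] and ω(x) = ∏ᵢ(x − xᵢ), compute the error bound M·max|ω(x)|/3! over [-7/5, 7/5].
343*sqrt(3)*exp(7/20)/216000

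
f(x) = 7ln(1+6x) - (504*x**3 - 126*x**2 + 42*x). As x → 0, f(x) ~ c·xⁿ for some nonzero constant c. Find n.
4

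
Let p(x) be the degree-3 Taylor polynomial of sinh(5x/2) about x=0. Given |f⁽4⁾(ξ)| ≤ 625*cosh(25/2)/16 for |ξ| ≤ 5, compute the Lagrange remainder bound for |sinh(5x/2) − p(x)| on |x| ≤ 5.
390625*cosh(25/2)/384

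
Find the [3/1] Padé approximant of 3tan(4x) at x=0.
64*x**3 + 12*x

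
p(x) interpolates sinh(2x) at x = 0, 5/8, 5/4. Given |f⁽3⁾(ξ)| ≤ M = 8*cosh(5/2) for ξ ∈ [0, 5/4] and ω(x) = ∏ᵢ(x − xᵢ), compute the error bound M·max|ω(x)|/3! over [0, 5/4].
125*sqrt(3)*cosh(5/2)/1728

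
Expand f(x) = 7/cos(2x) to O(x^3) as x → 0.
7 + 14*x**2 + O(x**3)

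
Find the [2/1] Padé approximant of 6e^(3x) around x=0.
(9*x**2 + 12*x + 6)/(1 - x)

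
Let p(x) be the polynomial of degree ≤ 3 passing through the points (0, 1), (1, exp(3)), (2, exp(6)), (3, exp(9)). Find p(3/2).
-exp(9)/16 - 1/16 + 9*exp(3)/16 + 9*exp(6)/16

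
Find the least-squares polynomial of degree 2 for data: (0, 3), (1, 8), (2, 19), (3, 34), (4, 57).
109/35 + (69/35)x + (20/7)x²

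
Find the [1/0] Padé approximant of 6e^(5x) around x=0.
30*x + 6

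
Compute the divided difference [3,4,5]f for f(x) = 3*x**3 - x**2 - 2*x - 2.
35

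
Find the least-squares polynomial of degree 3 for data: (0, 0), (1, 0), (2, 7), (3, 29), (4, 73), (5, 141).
25/126 + (-2341/756)x + (341/252)x² + (53/54)x³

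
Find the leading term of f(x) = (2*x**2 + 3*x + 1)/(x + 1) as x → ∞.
2*x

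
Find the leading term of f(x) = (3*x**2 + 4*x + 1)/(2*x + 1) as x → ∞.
3*x/2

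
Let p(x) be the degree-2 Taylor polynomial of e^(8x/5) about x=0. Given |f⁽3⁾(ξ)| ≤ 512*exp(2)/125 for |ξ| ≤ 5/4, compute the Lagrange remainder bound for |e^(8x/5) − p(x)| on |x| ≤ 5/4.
4*exp(2)/3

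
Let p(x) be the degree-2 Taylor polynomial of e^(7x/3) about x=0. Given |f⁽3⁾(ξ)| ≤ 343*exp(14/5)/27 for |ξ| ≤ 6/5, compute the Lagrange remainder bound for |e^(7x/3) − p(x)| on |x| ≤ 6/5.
1372*exp(14/5)/375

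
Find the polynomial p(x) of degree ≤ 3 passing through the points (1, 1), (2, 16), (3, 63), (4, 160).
3*x**3 - 2*x**2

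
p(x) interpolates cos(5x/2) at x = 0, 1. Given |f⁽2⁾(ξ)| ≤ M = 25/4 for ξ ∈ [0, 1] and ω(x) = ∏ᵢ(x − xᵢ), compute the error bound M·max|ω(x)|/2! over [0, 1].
25/32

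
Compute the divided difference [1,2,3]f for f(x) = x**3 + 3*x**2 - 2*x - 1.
9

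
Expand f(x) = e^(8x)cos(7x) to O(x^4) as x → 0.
1 + 8*x + 15*x**2/2 - 332*x**3/3 + O(x**4)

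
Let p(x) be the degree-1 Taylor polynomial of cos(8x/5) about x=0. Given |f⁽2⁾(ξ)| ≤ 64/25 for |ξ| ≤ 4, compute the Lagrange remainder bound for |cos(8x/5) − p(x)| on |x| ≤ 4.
512/25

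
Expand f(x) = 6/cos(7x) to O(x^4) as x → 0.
6 + 147*x**2 + O(x**4)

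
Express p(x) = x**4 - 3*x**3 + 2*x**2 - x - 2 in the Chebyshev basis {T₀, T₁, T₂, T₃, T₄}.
(-5/8)T₀ + (-13/4)T₁ + (3/2)T₂ + (-3/4)T₃ + (1/8)T₄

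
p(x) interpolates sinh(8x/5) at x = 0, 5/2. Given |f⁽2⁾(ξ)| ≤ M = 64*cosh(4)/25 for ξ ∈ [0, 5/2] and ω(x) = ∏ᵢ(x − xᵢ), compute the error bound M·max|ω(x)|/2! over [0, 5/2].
2*cosh(4)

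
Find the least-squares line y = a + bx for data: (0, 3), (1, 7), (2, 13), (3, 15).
a = 16/5, b = 21/5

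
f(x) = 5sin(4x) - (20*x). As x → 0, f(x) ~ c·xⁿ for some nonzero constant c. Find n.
3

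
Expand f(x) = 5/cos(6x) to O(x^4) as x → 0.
5 + 90*x**2 + O(x**4)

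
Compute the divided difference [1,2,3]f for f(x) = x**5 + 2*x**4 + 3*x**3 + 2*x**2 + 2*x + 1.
160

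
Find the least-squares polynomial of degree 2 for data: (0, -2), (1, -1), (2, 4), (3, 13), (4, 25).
-73/35 + (-22/35)x + (13/7)x²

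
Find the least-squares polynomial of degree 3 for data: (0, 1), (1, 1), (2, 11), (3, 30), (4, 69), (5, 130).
17/21 + (-125/126)x + (89/84)x² + (31/36)x³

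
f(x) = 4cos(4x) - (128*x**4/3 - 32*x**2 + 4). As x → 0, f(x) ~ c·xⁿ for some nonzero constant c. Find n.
6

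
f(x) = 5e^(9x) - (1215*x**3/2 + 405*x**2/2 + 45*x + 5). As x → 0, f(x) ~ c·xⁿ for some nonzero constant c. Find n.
4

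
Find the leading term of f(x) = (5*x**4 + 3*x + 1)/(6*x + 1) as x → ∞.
5*x**3/6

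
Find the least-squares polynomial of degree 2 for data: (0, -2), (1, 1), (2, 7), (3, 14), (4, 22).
-78/35 + (207/70)x + (11/14)x²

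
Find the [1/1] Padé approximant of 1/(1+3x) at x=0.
1/(3*x + 1)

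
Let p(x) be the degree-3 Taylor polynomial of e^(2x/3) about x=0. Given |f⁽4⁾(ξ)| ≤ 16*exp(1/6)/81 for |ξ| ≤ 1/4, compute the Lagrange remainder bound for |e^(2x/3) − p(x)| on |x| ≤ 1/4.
exp(1/6)/31104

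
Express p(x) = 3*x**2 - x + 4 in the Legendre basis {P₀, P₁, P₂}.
(5)P₀ - P₁ + (2)P₂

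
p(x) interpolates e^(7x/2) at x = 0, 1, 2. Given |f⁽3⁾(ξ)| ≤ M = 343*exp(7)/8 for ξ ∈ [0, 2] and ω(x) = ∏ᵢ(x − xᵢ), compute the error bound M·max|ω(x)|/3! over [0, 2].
343*sqrt(3)*exp(7)/216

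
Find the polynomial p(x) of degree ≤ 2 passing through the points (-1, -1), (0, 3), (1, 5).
-x**2 + 3*x + 3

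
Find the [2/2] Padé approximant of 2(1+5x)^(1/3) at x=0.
(350*x**2/27 + 35*x/3 + 2)/(125*x**2/54 + 25*x/6 + 1)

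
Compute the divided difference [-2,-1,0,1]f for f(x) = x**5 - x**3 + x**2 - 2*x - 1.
4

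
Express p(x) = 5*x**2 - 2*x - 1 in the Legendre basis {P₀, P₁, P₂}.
(2/3)P₀ + (-2)P₁ + (10/3)P₂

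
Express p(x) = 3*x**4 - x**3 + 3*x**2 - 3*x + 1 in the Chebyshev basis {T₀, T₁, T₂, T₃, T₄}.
(29/8)T₀ + (-15/4)T₁ + (3)T₂ + (-1/4)T₃ + (3/8)T₄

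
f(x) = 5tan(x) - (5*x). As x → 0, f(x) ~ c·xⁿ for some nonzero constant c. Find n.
3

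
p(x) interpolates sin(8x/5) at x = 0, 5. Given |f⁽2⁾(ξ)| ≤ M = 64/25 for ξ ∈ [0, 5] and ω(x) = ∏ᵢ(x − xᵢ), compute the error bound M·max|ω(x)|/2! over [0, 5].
8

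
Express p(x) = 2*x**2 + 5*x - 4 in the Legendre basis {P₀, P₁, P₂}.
(-10/3)P₀ + (5)P₁ + (4/3)P₂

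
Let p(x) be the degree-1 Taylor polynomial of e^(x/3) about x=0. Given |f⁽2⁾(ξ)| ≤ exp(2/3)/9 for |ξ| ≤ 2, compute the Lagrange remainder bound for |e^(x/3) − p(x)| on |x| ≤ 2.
2*exp(2/3)/9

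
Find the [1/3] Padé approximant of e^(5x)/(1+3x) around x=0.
(35*x/16 + 1)/(1075*x**3/96 - 55*x**2/8 + 3*x/16 + 1)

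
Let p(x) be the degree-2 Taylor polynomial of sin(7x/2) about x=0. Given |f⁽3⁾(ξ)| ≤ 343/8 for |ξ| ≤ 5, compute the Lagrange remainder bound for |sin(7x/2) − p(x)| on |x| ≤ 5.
42875/48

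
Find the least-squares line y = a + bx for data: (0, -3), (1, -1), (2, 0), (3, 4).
a = -33/10, b = 11/5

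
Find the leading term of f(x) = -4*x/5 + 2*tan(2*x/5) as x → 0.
16*x**3/375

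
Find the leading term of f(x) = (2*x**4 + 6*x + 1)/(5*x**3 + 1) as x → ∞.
2*x/5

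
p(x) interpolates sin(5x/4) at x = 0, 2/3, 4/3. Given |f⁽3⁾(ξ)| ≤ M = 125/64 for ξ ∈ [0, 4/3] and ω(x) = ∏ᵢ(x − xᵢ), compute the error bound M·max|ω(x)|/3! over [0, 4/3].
125*sqrt(3)/5832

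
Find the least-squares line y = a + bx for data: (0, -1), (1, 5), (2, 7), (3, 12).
a = -2/5, b = 41/10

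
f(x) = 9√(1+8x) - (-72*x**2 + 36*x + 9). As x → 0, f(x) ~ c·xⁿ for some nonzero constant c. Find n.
3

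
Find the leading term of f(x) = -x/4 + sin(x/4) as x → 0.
-x**3/384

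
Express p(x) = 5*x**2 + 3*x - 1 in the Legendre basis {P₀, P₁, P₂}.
(2/3)P₀ + (3)P₁ + (10/3)P₂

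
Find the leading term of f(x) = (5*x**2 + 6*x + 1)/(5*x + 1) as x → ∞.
x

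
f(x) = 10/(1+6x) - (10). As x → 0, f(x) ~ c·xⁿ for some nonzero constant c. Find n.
1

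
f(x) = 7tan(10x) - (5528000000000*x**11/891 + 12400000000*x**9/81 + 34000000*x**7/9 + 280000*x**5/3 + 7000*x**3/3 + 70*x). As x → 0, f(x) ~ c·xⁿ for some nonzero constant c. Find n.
13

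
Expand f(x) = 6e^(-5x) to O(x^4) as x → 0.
6 - 30*x + 75*x**2 - 125*x**3 + O(x**4)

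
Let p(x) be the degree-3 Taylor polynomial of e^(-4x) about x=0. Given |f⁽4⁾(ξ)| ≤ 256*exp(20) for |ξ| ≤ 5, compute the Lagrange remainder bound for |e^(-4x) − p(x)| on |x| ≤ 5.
20000*exp(20)/3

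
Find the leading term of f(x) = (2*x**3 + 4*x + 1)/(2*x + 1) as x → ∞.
x**2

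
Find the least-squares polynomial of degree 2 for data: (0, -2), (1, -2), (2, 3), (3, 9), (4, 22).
-68/35 + (-127/70)x + (27/14)x²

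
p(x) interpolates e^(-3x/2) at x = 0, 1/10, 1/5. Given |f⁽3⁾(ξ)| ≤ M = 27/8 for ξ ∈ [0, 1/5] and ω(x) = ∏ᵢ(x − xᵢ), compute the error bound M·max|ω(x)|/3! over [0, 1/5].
sqrt(3)/8000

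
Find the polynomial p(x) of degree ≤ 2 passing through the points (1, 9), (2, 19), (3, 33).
2*x**2 + 4*x + 3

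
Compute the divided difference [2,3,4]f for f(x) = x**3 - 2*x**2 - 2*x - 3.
7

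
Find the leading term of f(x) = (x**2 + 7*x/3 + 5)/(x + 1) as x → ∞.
x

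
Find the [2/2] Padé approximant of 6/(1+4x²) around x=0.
6/(4*x**2 + 1)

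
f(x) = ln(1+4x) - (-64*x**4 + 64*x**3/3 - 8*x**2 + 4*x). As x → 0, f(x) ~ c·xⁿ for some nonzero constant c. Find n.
5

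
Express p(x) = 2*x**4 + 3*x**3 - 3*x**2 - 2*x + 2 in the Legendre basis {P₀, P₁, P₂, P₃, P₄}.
(7/5)P₀ + (-1/5)P₁ + (-6/7)P₂ + (6/5)P₃ + (16/35)P₄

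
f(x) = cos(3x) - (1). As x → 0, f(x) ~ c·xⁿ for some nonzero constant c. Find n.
2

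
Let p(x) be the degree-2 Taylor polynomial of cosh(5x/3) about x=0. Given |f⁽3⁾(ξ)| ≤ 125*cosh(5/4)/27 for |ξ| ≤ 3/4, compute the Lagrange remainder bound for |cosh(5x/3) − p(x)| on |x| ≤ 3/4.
125*cosh(5/4)/384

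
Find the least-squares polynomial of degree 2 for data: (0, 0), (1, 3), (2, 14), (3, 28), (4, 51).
-2/35 + (29/70)x + (43/14)x²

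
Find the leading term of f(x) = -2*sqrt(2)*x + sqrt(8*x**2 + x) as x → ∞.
sqrt(2)/8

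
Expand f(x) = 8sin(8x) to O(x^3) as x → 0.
64*x + O(x**3)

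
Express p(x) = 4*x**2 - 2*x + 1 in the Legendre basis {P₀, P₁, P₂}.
(7/3)P₀ + (-2)P₁ + (8/3)P₂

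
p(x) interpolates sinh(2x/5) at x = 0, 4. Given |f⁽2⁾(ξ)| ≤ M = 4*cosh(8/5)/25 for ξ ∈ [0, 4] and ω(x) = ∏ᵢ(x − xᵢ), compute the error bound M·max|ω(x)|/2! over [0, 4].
8*cosh(8/5)/25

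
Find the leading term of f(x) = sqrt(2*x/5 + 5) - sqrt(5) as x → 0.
sqrt(5)*x/25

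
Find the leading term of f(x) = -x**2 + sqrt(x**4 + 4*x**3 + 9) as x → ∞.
2*x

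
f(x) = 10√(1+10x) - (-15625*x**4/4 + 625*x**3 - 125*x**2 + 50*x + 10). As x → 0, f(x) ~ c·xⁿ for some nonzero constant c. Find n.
5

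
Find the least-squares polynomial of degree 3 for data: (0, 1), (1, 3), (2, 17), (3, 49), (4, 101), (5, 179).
65/63 + (-589/189)x + (38/9)x² + (19/27)x³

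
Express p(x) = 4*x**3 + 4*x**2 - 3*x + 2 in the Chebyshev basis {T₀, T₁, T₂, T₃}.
(4)T₀ + (2)T₂ + T₃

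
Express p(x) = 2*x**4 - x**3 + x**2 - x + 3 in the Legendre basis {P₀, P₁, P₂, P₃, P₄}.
(56/15)P₀ + (-8/5)P₁ + (38/21)P₂ + (-2/5)P₃ + (16/35)P₄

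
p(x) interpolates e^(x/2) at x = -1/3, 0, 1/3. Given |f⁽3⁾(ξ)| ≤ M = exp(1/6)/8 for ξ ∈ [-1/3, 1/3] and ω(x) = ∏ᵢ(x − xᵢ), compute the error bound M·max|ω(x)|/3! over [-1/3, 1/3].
sqrt(3)*exp(1/6)/5832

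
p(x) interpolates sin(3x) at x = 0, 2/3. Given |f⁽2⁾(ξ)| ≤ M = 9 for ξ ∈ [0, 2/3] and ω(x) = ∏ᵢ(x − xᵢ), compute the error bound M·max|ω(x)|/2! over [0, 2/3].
1/2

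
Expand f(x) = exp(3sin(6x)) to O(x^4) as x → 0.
1 + 18*x + 162*x**2 + 864*x**3 + O(x**4)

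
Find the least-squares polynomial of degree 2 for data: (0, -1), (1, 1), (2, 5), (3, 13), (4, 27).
-3/5 + (-6/5)x + (2)x²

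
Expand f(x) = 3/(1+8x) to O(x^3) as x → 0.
3 - 24*x + 192*x**2 + O(x**3)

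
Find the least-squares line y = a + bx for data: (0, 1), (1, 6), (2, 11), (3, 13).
a = 8/5, b = 41/10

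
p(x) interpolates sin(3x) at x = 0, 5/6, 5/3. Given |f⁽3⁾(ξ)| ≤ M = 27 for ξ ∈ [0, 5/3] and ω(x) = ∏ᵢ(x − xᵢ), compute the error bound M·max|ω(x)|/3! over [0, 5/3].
125*sqrt(3)/216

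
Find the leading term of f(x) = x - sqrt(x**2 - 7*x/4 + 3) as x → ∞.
7/8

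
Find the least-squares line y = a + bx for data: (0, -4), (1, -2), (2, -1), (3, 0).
a = -37/10, b = 13/10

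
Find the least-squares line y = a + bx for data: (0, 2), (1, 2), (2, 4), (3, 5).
a = 8/5, b = 11/10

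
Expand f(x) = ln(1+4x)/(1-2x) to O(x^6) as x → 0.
4*x + 64*x**3/3 - 64*x**4/3 + 2432*x**5/15 + O(x**6)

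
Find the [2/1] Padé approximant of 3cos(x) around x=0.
3 - 3*x**2/2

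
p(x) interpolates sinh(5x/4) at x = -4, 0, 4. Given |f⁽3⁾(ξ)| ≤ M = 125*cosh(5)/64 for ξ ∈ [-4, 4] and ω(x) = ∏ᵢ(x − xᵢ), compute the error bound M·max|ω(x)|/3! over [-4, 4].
125*sqrt(3)*cosh(5)/27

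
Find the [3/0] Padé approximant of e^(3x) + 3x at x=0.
9*x**3/2 + 9*x**2/2 + 6*x + 1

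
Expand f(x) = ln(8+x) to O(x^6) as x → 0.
log(8) + x/8 - x**2/128 + x**3/1536 - x**4/16384 + x**5/163840 + O(x**6)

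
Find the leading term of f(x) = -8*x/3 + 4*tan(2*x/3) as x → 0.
32*x**3/81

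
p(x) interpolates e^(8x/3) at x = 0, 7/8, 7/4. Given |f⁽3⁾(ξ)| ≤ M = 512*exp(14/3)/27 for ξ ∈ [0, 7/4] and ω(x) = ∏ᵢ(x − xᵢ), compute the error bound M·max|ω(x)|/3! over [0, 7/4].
343*sqrt(3)*exp(14/3)/729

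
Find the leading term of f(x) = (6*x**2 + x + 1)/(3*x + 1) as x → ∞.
2*x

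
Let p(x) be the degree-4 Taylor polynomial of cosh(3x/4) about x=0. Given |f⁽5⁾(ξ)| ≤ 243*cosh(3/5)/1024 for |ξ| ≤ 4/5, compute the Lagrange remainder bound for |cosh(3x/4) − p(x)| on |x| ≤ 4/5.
81*cosh(3/5)/125000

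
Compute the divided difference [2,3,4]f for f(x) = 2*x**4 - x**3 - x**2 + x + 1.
100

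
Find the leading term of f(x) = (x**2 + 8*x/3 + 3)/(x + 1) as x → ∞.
x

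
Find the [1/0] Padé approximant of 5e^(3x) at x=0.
15*x + 5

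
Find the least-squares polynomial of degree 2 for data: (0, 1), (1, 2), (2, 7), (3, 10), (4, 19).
1 + (2/5)x + x²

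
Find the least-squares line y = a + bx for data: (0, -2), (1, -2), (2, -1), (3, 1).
a = -5/2, b = 1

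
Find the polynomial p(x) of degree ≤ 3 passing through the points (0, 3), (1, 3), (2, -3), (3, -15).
-3*x**2 + 3*x + 3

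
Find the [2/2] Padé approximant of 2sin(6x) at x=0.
12*x/(6*x**2 + 1)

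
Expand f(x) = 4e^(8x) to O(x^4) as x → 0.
4 + 32*x + 128*x**2 + 1024*x**3/3 + O(x**4)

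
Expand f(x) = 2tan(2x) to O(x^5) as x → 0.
4*x + 16*x**3/3 + O(x**5)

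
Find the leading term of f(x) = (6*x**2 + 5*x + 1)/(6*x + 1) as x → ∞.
x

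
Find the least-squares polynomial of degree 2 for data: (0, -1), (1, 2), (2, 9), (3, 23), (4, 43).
-26/35 + (-57/70)x + (41/14)x²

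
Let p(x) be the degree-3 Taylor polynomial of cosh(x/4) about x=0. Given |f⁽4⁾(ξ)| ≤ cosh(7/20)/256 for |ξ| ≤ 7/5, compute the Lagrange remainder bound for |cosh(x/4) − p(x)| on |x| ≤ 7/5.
2401*cosh(7/20)/3840000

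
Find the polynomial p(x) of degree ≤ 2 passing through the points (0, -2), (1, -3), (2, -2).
x**2 - 2*x - 2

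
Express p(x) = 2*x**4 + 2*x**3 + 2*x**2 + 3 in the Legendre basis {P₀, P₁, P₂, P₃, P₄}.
(61/15)P₀ + (6/5)P₁ + (52/21)P₂ + (4/5)P₃ + (16/35)P₄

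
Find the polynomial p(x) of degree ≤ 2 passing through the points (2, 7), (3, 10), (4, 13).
3*x + 1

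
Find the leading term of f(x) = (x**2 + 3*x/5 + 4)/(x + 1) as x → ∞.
x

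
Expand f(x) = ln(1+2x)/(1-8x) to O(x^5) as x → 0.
2*x + 14*x**2 + 344*x**3/3 + 2740*x**4/3 + O(x**5)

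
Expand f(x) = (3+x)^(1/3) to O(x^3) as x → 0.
3**(1/3) + 3**(1/3)*x/9 - 3**(1/3)*x**2/81 + O(x**3)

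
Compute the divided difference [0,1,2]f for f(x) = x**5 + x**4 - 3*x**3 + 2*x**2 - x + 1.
15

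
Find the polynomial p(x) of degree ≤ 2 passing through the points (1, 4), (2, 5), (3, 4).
-x**2 + 4*x + 1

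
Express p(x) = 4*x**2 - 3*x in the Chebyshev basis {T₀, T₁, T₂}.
(2)T₀ + (-3)T₁ + (2)T₂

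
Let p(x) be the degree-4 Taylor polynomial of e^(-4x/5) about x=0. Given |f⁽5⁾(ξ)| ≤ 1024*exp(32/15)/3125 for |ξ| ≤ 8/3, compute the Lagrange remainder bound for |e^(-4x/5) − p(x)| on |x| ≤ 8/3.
4194304*exp(32/15)/11390625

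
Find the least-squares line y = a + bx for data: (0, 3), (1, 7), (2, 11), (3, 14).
a = 16/5, b = 37/10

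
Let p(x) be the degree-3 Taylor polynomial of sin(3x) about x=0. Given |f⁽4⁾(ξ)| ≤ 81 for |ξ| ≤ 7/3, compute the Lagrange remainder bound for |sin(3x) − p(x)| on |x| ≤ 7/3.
2401/24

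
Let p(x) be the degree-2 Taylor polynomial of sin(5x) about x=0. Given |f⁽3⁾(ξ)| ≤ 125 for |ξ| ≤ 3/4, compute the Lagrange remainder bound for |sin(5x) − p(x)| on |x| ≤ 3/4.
1125/128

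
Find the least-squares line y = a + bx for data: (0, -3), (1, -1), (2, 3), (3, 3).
a = -14/5, b = 11/5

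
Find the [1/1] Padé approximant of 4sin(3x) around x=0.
12*x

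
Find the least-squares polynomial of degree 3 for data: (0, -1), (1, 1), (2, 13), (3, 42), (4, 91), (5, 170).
-67/63 + (-299/378)x + (491/252)x² + (109/108)x³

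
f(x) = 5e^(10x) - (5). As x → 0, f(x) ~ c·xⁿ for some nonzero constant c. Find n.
1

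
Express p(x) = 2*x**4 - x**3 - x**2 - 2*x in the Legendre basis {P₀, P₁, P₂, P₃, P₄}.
(1/15)P₀ + (-13/5)P₁ + (10/21)P₂ + (-2/5)P₃ + (16/35)P₄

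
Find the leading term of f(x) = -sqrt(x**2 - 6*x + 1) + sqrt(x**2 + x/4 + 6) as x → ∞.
25/8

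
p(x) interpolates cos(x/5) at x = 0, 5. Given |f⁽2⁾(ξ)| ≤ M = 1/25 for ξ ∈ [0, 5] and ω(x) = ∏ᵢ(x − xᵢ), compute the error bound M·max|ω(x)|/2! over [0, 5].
1/8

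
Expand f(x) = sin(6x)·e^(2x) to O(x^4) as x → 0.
6*x + 12*x**2 - 24*x**3 + O(x**4)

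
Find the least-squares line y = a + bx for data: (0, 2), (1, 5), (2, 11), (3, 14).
a = 17/10, b = 21/5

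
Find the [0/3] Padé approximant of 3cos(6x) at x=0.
3/(18*x**2 + 1)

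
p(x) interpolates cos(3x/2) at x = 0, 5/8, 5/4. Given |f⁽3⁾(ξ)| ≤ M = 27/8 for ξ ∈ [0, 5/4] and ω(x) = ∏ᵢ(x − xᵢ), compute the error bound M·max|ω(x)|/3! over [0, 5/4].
125*sqrt(3)/4096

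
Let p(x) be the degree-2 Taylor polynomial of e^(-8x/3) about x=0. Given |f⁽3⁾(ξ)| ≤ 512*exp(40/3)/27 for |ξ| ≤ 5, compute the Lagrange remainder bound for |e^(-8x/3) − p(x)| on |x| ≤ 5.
32000*exp(40/3)/81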